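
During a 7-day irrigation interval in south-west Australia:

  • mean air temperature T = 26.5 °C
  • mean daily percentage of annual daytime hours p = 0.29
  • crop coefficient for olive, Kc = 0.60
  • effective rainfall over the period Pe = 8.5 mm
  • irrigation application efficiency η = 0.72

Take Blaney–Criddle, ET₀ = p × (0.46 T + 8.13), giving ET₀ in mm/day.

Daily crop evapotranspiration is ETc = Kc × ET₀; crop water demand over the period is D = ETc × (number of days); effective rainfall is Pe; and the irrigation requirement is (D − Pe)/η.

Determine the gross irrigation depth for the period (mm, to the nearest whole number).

23 mm

ET₀ = 0.29 × (0.46 × 26.5 + 8.13) = 0.29 × 20.320 = 5.8928 mm/d
ETc = Kc × ET₀ = 0.60 × 5.8928 = 3.5357 mm/d
Crop demand D = ETc × 7 d = 3.5357 × 7 = 24.750 mm
D − Pe = 24.750 − 8.5 = 16.250 mm
Gross irrigation = 16.250 / 0.72 = 22.569 mm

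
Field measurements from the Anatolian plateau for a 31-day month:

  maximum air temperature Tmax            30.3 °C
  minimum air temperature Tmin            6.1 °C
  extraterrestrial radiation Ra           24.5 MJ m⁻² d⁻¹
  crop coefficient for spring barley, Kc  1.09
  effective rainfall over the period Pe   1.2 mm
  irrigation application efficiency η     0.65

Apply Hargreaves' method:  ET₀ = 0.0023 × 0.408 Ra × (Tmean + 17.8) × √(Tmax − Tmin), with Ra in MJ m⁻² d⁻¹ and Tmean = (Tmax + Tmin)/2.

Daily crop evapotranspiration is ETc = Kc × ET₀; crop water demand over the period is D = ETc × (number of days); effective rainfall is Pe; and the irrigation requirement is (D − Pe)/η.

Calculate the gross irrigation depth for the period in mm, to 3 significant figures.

Tmean = (30.3 + 6.1)/2 = 18.20 °C
0.408 Ra = 0.408 × 24.5 = 9.9960 mm/d equivalent
ET₀ = 0.0023 × 9.9960 × (18.20 + 17.8) × √24.2 = 0.0023 × 9.9960 × 36.00 × 4.9193 = 4.0716 mm/d
ETc = Kc × ET₀ = 1.09 × 4.0716 = 4.4380 mm/d
Crop demand D = ETc × 31 d = 4.4380 × 31 = 137.578 mm
D − Pe = 137.578 − 1.2 = 136.378 mm
Gross irrigation = 136.378 / 0.65 = 209.812 mm

210 mm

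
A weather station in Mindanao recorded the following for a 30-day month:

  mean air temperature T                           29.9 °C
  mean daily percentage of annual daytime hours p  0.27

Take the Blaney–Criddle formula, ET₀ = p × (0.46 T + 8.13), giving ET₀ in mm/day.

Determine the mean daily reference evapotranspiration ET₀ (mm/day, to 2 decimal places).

ET₀ = 0.27 × (0.46 × 29.9 + 8.13) = 0.27 × 21.884 = 5.9087 mm/d

5.91 mm/day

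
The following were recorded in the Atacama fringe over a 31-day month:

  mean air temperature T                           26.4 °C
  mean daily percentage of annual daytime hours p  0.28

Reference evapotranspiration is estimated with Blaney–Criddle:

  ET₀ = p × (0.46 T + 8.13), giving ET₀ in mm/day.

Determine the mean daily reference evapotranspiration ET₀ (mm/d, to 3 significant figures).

5.68 mm/d

ET₀ = 0.28 × (0.46 × 26.4 + 8.13) = 0.28 × 20.274 = 5.6767 mm/d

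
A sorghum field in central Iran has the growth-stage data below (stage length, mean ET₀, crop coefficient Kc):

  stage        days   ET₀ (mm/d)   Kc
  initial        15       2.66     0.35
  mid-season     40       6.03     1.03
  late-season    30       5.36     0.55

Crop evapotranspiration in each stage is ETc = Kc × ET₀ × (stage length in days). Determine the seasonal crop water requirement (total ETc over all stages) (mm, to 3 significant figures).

initial: 0.35 × 2.66 × 15 = 13.97 mm
mid-season: 1.03 × 6.03 × 40 = 248.44 mm
late-season: 0.55 × 5.36 × 30 = 88.44 mm
Seasonal total = 350.85 mm

351 mm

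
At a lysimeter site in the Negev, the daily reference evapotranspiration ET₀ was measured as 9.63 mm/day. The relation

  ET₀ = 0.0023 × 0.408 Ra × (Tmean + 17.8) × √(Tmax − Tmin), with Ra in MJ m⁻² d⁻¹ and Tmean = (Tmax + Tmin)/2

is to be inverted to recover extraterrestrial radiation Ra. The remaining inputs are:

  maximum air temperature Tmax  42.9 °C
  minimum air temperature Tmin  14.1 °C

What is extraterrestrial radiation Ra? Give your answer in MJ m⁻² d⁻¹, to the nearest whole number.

Tmean = (42.9+14.1)/2 = 28.50 °C; ΔT = 28.8
Ra = ET₀ / [0.0023 × 0.408 × (Tmean+17.8) × √ΔT]
   = 9.63 / (0.0023 × 0.408 × 46.30 × 5.3666) = 41.301 MJ m⁻² d⁻¹

41 MJ m⁻² d⁻¹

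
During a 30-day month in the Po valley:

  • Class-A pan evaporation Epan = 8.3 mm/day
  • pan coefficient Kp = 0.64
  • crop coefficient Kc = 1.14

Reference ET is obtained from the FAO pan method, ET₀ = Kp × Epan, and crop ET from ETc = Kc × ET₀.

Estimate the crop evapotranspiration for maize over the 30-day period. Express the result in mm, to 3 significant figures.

ET₀ = 0.64 × 8.3 = 5.3120 mm/d
ETc = Kc × ET₀ = 1.14 × 5.3120 = 6.0557 mm/d
Over 30 days: 6.0557 × 30 = 181.671 mm

182 mm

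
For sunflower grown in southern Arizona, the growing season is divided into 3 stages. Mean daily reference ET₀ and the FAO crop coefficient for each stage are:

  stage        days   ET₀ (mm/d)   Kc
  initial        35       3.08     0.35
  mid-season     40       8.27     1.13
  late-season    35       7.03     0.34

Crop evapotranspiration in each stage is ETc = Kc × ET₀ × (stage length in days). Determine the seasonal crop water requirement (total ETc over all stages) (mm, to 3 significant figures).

initial: 0.35 × 3.08 × 35 = 37.73 mm
mid-season: 1.13 × 8.27 × 40 = 373.80 mm
late-season: 0.34 × 7.03 × 35 = 83.66 mm
Seasonal total = 495.19 mm

495 mm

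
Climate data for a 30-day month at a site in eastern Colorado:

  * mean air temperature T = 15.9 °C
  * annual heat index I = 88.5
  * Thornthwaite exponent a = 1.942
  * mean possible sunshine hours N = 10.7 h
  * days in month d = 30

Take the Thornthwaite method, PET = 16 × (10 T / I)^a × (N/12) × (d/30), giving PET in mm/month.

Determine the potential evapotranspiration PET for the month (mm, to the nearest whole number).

10T/I = 10 × 15.9 / 88.5 = 1.7966
(10T/I)^a = 1.7966^1.942 = 3.1199
Uncorrected PET = 16 × 3.1199 = 49.918 mm
Correction = (N/12)(d/30) = (10.7/12)(30/30) = 0.8917
PET = 49.918 × 0.8917 = 44.512 mm/month

45 mm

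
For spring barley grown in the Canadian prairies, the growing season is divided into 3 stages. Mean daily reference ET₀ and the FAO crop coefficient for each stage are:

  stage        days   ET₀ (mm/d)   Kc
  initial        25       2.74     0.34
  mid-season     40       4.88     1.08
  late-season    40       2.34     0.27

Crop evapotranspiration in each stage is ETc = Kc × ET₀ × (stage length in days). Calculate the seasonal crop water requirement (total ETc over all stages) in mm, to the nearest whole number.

259 mm

initial: 0.34 × 2.74 × 25 = 23.29 mm
mid-season: 1.08 × 4.88 × 40 = 210.82 mm
late-season: 0.27 × 2.34 × 40 = 25.27 mm
Seasonal total = 259.38 mm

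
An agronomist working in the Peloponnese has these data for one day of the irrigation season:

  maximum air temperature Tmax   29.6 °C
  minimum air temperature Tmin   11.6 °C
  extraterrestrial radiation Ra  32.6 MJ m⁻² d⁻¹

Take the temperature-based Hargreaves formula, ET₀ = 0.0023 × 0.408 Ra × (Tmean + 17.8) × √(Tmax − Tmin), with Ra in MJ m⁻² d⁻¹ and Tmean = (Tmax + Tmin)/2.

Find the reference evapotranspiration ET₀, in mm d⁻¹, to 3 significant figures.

4.98 mm d⁻¹

Tmean = (29.6 + 11.6)/2 = 20.60 °C
0.408 Ra = 0.408 × 32.6 = 13.3008 mm/d equivalent
ET₀ = 0.0023 × 13.3008 × (20.60 + 17.8) × √18.0 = 0.0023 × 13.3008 × 38.40 × 4.2426 = 4.9839 mm/d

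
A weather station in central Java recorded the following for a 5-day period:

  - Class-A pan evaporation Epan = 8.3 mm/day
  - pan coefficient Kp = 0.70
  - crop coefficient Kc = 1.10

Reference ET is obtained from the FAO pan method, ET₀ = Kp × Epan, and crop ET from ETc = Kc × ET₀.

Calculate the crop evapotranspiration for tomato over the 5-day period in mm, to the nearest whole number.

32 mm

ET₀ = 0.70 × 8.3 = 5.8100 mm/d
ETc = Kc × ET₀ = 1.10 × 5.8100 = 6.3910 mm/d
Over 5 days: 6.3910 × 5 = 31.955 mm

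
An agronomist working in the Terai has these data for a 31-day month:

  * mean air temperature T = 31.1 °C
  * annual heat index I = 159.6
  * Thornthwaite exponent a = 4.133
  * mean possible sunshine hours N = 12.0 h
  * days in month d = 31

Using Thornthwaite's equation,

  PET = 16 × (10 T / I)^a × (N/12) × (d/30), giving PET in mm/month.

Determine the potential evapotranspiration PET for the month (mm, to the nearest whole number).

10T/I = 10 × 31.1 / 159.6 = 1.9486
(10T/I)^a = 1.9486^4.133 = 15.7552
Uncorrected PET = 16 × 15.7552 = 252.083 mm
Correction = (N/12)(d/30) = (12.0/12)(31/30) = 1.0333
PET = 252.083 × 1.0333 = 260.477 mm/month

260 mm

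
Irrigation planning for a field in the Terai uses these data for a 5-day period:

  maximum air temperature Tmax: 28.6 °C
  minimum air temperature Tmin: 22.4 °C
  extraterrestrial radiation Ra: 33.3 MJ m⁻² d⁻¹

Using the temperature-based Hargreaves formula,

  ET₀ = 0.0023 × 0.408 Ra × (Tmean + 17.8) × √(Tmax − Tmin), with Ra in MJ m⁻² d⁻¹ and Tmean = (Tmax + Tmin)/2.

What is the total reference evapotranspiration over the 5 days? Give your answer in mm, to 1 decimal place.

Tmean = (28.6 + 22.4)/2 = 25.50 °C
0.408 Ra = 0.408 × 33.3 = 13.5864 mm/d equivalent
ET₀ = 0.0023 × 13.5864 × (25.50 + 17.8) × √6.2 = 0.0023 × 13.5864 × 43.30 × 2.4900 = 3.3691 mm/d
Over 5 days: 3.3691 × 5 = 16.846 mm

16.8 mm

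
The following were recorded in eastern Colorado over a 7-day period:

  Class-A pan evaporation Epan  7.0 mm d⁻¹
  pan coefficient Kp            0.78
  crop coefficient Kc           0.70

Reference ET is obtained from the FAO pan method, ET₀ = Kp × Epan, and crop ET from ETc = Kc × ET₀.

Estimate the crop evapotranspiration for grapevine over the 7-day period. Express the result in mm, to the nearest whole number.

27 mm

ET₀ = 0.78 × 7.0 = 5.4600 mm/d
ETc = Kc × ET₀ = 0.70 × 5.4600 = 3.8220 mm/d
Over 7 days: 3.8220 × 7 = 26.754 mm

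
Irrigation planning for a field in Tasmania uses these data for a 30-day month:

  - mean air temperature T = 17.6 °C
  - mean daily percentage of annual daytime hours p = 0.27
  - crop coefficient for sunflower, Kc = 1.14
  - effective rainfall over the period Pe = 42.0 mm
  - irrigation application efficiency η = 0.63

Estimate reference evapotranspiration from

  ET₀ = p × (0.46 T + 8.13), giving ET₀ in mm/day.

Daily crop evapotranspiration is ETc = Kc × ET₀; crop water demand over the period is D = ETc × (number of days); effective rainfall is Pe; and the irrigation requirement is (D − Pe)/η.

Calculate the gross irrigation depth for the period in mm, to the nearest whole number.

171 mm

ET₀ = 0.27 × (0.46 × 17.6 + 8.13) = 0.27 × 16.226 = 4.3810 mm/d
ETc = Kc × ET₀ = 1.14 × 4.3810 = 4.9943 mm/d
Crop demand D = ETc × 30 d = 4.9943 × 30 = 149.829 mm
D − Pe = 149.829 − 42.0 = 107.829 mm
Gross irrigation = 107.829 / 0.63 = 171.157 mm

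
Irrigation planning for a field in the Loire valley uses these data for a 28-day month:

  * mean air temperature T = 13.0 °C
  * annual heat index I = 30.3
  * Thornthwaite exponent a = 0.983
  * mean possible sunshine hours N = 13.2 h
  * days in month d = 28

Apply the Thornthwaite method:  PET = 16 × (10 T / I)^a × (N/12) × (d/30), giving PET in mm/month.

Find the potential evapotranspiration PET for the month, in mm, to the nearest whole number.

10T/I = 10 × 13.0 / 30.3 = 4.2904
(10T/I)^a = 4.2904^0.983 = 4.1855
Uncorrected PET = 16 × 4.1855 = 66.968 mm
Correction = (N/12)(d/30) = (13.2/12)(28/30) = 1.0267
PET = 66.968 × 1.0267 = 68.756 mm/month

69 mm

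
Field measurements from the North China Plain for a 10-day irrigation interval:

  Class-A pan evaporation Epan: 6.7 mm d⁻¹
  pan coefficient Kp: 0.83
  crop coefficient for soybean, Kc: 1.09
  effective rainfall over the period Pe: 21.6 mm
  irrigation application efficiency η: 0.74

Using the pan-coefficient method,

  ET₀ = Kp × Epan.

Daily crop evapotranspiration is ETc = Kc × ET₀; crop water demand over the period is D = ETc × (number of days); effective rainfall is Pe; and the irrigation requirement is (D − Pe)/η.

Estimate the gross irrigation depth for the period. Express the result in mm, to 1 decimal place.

52.7 mm

ET₀ = 0.83 × 6.7 = 5.5610 mm/d
ETc = Kc × ET₀ = 1.09 × 5.5610 = 6.0615 mm/d
Crop demand D = ETc × 10 d = 6.0615 × 10 = 60.615 mm
D − Pe = 60.615 − 21.6 = 39.015 mm
Gross irrigation = 39.015 / 0.74 = 52.723 mm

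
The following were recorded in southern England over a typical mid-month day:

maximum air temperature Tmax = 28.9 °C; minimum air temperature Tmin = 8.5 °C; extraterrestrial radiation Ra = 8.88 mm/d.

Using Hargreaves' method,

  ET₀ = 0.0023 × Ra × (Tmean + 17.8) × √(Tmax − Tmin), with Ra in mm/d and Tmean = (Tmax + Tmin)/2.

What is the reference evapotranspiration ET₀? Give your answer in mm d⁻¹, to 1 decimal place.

3.4 mm d⁻¹

Tmean = (28.9 + 8.5)/2 = 18.70 °C
ET₀ = 0.0023 × 8.88 × (18.70 + 17.8) × √20.4 = 0.0023 × 8.88 × 36.50 × 4.5166 = 3.3670 mm/d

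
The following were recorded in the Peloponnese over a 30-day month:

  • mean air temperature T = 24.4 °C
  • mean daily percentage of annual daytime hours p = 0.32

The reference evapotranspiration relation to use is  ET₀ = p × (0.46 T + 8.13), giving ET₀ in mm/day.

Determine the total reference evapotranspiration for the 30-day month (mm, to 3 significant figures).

ET₀ = 0.32 × (0.46 × 24.4 + 8.13) = 0.32 × 19.354 = 6.1933 mm/d
Monthly total = 6.1933 × 30 = 185.799 mm

186 mm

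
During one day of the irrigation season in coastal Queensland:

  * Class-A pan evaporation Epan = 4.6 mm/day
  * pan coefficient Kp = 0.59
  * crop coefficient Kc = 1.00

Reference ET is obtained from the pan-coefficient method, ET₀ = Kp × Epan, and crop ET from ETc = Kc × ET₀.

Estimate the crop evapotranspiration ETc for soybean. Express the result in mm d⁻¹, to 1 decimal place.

2.7 mm d⁻¹

ET₀ = 0.59 × 4.6 = 2.7140 mm/d
ETc = Kc × ET₀ = 1.00 × 2.7140 = 2.7140 mm/d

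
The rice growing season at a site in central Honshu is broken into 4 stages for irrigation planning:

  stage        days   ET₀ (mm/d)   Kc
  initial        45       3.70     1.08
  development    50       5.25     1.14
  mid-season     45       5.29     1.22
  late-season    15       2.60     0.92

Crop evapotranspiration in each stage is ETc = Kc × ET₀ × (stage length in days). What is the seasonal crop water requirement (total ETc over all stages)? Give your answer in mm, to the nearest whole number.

805 mm

initial: 1.08 × 3.70 × 45 = 179.82 mm
development: 1.14 × 5.25 × 50 = 299.25 mm
mid-season: 1.22 × 5.29 × 45 = 290.42 mm
late-season: 0.92 × 2.60 × 15 = 35.88 mm
Seasonal total = 805.37 mm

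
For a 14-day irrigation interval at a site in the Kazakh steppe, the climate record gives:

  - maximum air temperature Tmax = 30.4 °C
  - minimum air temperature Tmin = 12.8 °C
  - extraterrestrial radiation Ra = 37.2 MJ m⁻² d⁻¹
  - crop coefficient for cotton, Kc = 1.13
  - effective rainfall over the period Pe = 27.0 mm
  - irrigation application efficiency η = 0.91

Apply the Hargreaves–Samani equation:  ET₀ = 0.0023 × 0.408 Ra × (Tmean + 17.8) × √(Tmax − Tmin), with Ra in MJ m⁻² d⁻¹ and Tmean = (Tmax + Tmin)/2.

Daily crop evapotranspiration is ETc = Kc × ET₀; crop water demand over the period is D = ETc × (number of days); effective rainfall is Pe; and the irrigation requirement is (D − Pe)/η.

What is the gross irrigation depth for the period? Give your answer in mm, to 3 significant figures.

70.6 mm

Tmean = (30.4 + 12.8)/2 = 21.60 °C
0.408 Ra = 0.408 × 37.2 = 15.1776 mm/d equivalent
ET₀ = 0.0023 × 15.1776 × (21.60 + 17.8) × √17.6 = 0.0023 × 15.1776 × 39.40 × 4.1952 = 5.7701 mm/d
ETc = Kc × ET₀ = 1.13 × 5.7701 = 6.5202 mm/d
Crop demand D = ETc × 14 d = 6.5202 × 14 = 91.283 mm
D − Pe = 91.283 − 27.0 = 64.283 mm
Gross irrigation = 64.283 / 0.91 = 70.641 mm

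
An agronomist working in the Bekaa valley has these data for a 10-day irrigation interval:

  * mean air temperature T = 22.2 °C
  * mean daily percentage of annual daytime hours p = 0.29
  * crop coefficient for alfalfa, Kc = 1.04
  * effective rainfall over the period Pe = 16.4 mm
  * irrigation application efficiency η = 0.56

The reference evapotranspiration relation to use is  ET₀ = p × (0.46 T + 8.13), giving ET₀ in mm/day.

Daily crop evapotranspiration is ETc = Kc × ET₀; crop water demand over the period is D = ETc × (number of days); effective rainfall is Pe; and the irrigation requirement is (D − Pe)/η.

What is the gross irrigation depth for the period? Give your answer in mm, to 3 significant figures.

69.5 mm

ET₀ = 0.29 × (0.46 × 22.2 + 8.13) = 0.29 × 18.342 = 5.3192 mm/d
ETc = Kc × ET₀ = 1.04 × 5.3192 = 5.5320 mm/d
Crop demand D = ETc × 10 d = 5.5320 × 10 = 55.320 mm
D − Pe = 55.320 − 16.4 = 38.920 mm
Gross irrigation = 38.920 / 0.56 = 69.500 mm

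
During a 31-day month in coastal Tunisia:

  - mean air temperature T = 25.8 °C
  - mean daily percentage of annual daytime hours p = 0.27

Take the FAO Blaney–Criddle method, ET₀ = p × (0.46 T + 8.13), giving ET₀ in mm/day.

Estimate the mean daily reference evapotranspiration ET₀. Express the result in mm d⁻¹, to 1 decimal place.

ET₀ = 0.27 × (0.46 × 25.8 + 8.13) = 0.27 × 19.998 = 5.3995 mm/d

5.4 mm d⁻¹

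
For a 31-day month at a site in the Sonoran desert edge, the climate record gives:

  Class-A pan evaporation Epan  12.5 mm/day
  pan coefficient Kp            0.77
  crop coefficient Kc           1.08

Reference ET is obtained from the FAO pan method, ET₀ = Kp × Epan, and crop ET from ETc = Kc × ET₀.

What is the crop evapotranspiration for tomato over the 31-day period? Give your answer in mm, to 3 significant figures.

ET₀ = 0.77 × 12.5 = 9.6250 mm/d
ETc = Kc × ET₀ = 1.08 × 9.6250 = 10.3950 mm/d
Over 31 days: 10.3950 × 31 = 322.245 mm

322 mm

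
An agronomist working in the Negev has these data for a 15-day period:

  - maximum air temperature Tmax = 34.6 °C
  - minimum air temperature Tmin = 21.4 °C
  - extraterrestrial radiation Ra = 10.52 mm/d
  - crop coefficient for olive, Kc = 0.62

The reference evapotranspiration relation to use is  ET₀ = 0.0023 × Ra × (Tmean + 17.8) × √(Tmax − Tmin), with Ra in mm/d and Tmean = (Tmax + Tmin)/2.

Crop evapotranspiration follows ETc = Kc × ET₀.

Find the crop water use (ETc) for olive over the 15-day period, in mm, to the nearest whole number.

Tmean = (34.6 + 21.4)/2 = 28.00 °C
ET₀ = 0.0023 × 10.52 × (28.00 + 17.8) × √13.2 = 0.0023 × 10.52 × 45.80 × 3.6332 = 4.0262 mm/d
ETc = Kc × ET₀ = 0.62 × 4.0262 = 2.4962 mm/d
Over 15 days: 2.4962 × 15 = 37.443 mm

37 mm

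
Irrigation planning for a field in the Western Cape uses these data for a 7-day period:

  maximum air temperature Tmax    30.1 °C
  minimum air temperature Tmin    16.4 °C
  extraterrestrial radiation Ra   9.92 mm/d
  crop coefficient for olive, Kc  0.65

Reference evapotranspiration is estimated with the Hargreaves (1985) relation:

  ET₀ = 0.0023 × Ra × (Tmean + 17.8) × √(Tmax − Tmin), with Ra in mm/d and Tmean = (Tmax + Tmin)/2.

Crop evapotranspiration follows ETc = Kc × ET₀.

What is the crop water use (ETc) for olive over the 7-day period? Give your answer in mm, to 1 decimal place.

Tmean = (30.1 + 16.4)/2 = 23.25 °C
ET₀ = 0.0023 × 9.92 × (23.25 + 17.8) × √13.7 = 0.0023 × 9.92 × 41.05 × 3.7014 = 3.4667 mm/d
ETc = Kc × ET₀ = 0.65 × 3.4667 = 2.2534 mm/d
Over 7 days: 2.2534 × 7 = 15.774 mm

15.8 mm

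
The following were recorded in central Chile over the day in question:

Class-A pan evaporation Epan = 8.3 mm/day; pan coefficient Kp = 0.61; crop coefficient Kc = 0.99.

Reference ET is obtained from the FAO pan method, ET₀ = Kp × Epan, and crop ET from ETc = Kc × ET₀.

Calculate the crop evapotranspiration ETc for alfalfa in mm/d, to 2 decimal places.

ET₀ = 0.61 × 8.3 = 5.0630 mm/d
ETc = Kc × ET₀ = 0.99 × 5.0630 = 5.0124 mm/d

5.01 mm/d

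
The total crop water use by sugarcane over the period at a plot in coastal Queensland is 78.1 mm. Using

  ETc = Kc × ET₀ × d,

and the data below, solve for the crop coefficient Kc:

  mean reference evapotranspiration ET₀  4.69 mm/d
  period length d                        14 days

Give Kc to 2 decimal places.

1.19

ETc = Kc × ET₀ × d  ⇒  Kc = ETc / (ET₀ × d)
Kc = 78.1 / (4.69 × 14) = 78.1 / 65.66 = 1.1895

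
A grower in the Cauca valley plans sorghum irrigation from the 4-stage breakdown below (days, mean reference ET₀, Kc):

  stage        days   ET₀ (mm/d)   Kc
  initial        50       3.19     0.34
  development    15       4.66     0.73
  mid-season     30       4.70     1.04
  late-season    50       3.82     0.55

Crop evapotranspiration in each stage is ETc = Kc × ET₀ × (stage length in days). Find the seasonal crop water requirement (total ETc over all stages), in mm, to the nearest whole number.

357 mm

initial: 0.34 × 3.19 × 50 = 54.23 mm
development: 0.73 × 4.66 × 15 = 51.03 mm
mid-season: 1.04 × 4.70 × 30 = 146.64 mm
late-season: 0.55 × 3.82 × 50 = 105.05 mm
Seasonal total = 356.95 mm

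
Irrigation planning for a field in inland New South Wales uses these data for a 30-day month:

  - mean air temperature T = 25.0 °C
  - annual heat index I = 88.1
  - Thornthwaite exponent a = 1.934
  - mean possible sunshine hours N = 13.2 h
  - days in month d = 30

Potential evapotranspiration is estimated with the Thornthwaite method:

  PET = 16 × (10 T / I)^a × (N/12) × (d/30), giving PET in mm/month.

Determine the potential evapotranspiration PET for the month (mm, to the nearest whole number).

10T/I = 10 × 25.0 / 88.1 = 2.8377
(10T/I)^a = 2.8377^1.934 = 7.5169
Uncorrected PET = 16 × 7.5169 = 120.270 mm
Correction = (N/12)(d/30) = (13.2/12)(30/30) = 1.1000
PET = 120.270 × 1.1000 = 132.297 mm/month

132 mm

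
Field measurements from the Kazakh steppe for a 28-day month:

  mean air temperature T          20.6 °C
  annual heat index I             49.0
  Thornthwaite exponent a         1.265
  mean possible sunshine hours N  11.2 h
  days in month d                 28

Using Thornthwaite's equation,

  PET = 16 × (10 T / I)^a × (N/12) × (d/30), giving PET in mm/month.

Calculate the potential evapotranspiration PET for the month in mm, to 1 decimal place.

10T/I = 10 × 20.6 / 49.0 = 4.2041
(10T/I)^a = 4.2041^1.265 = 6.1510
Uncorrected PET = 16 × 6.1510 = 98.416 mm
Correction = (N/12)(d/30) = (11.2/12)(28/30) = 0.8711
PET = 98.416 × 0.8711 = 85.730 mm/month

85.7 mm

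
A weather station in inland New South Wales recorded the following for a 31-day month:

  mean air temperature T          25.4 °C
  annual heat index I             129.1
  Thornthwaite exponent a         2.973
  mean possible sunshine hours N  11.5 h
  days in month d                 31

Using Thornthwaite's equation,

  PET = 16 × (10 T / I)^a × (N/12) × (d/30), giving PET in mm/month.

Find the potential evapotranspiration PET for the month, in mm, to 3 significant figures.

10T/I = 10 × 25.4 / 129.1 = 1.9675
(10T/I)^a = 1.9675^2.973 = 7.4784
Uncorrected PET = 16 × 7.4784 = 119.654 mm
Correction = (N/12)(d/30) = (11.5/12)(31/30) = 0.9903
PET = 119.654 × 0.9903 = 118.493 mm/month

118 mm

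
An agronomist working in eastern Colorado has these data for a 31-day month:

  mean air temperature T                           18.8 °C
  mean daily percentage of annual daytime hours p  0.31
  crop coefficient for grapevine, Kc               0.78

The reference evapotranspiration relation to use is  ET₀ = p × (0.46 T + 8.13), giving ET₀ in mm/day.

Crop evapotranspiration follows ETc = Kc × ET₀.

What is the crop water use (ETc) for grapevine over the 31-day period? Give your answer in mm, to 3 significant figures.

ET₀ = 0.31 × (0.46 × 18.8 + 8.13) = 0.31 × 16.778 = 5.2012 mm/d
ETc = Kc × ET₀ = 0.78 × 5.2012 = 4.0569 mm/d
Over 31 days: 4.0569 × 31 = 125.764 mm

126 mm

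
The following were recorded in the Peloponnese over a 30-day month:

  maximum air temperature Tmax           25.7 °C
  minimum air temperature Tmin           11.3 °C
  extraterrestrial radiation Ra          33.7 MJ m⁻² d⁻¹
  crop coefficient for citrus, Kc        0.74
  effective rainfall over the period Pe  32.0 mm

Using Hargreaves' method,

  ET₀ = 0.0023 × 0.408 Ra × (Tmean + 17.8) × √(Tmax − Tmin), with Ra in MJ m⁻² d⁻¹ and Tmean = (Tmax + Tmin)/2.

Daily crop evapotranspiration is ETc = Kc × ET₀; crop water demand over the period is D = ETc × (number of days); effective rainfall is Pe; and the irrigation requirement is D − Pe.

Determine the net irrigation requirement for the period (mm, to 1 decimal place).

Tmean = (25.7 + 11.3)/2 = 18.50 °C
0.408 Ra = 0.408 × 33.7 = 13.7496 mm/d equivalent
ET₀ = 0.0023 × 13.7496 × (18.50 + 17.8) × √14.4 = 0.0023 × 13.7496 × 36.30 × 3.7947 = 4.3561 mm/d
ETc = Kc × ET₀ = 0.74 × 4.3561 = 3.2235 mm/d
Crop demand D = ETc × 30 d = 3.2235 × 30 = 96.705 mm
D − Pe = 96.705 − 32.0 = 64.705 mm

64.7 mm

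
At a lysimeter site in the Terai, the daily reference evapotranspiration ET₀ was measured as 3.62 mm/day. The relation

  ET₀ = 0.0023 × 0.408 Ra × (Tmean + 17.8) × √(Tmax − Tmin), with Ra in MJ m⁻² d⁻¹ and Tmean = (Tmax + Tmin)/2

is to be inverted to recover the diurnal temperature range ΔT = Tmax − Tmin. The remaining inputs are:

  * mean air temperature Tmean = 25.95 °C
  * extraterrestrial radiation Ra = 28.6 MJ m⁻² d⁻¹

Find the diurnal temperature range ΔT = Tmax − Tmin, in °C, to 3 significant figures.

√ΔT = ET₀ / [0.0023 × 0.408 × Ra × (Tmean+17.8)] = 3.62 / (0.0023 × 11.6688 × 43.75) = 3.0830
ΔT = 3.0830² = 9.505 °C

9.51 °C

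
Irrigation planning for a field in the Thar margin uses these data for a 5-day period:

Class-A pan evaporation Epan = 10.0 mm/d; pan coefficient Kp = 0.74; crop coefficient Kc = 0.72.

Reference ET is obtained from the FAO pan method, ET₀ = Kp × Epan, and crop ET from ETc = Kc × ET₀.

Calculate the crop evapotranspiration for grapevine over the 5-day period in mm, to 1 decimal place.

ET₀ = 0.74 × 10.0 = 7.4000 mm/d
ETc = Kc × ET₀ = 0.72 × 7.4000 = 5.3280 mm/d
Over 5 days: 5.3280 × 5 = 26.640 mm

26.6 mm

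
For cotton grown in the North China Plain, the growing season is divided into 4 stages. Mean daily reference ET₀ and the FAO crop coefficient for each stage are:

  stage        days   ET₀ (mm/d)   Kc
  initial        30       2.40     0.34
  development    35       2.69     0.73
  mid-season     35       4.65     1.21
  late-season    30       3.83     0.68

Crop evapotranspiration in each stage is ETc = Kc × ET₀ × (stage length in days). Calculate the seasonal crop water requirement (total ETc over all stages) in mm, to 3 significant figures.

initial: 0.34 × 2.40 × 30 = 24.48 mm
development: 0.73 × 2.69 × 35 = 68.73 mm
mid-season: 1.21 × 4.65 × 35 = 196.93 mm
late-season: 0.68 × 3.83 × 30 = 78.13 mm
Seasonal total = 368.27 mm

368 mm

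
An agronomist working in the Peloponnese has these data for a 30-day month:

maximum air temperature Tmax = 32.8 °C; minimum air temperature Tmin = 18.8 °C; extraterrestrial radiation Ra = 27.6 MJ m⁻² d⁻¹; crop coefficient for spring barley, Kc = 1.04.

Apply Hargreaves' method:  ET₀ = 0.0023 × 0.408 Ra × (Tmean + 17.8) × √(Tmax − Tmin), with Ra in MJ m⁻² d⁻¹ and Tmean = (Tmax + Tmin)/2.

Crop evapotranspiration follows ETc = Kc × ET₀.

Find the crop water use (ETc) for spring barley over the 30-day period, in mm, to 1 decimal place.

131.8 mm

Tmean = (32.8 + 18.8)/2 = 25.80 °C
0.408 Ra = 0.408 × 27.6 = 11.2608 mm/d equivalent
ET₀ = 0.0023 × 11.2608 × (25.80 + 17.8) × √14.0 = 0.0023 × 11.2608 × 43.60 × 3.7417 = 4.2253 mm/d
ETc = Kc × ET₀ = 1.04 × 4.2253 = 4.3943 mm/d
Over 30 days: 4.3943 × 30 = 131.829 mm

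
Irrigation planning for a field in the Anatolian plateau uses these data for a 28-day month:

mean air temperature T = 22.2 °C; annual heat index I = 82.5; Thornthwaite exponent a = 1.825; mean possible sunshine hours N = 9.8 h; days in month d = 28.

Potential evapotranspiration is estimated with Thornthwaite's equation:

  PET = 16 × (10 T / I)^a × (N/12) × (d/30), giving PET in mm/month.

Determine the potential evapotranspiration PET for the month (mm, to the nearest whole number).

10T/I = 10 × 22.2 / 82.5 = 2.6909
(10T/I)^a = 2.6909^1.825 = 6.0892
Uncorrected PET = 16 × 6.0892 = 97.427 mm
Correction = (N/12)(d/30) = (9.8/12)(28/30) = 0.7622
PET = 97.427 × 0.7622 = 74.259 mm/month

74 mm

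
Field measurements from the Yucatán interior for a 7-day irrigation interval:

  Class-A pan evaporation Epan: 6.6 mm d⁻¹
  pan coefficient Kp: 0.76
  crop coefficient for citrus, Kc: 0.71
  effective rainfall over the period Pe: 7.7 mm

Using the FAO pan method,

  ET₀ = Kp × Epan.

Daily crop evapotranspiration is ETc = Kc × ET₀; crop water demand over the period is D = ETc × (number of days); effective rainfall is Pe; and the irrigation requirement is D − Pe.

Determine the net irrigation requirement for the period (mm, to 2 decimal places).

ET₀ = 0.76 × 6.6 = 5.0160 mm/d
ETc = Kc × ET₀ = 0.71 × 5.0160 = 3.5614 mm/d
Crop demand D = ETc × 7 d = 3.5614 × 7 = 24.930 mm
D − Pe = 24.930 − 7.7 = 17.230 mm

17.23 mm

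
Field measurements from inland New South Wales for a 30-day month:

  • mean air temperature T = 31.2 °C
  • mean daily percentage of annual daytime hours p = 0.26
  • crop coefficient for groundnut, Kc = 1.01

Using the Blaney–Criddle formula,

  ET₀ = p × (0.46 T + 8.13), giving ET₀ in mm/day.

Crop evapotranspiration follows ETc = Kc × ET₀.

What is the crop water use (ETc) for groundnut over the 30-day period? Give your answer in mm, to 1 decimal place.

177.1 mm

ET₀ = 0.26 × (0.46 × 31.2 + 8.13) = 0.26 × 22.482 = 5.8453 mm/d
ETc = Kc × ET₀ = 1.01 × 5.8453 = 5.9038 mm/d
Over 30 days: 5.9038 × 30 = 177.114 mm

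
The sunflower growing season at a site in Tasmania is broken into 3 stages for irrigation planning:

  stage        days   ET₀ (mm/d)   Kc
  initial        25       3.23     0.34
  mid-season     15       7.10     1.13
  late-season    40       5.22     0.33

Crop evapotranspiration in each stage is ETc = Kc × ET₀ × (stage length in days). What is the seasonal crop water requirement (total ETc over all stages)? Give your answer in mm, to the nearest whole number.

217 mm

initial: 0.34 × 3.23 × 25 = 27.46 mm
mid-season: 1.13 × 7.10 × 15 = 120.35 mm
late-season: 0.33 × 5.22 × 40 = 68.90 mm
Seasonal total = 216.71 mm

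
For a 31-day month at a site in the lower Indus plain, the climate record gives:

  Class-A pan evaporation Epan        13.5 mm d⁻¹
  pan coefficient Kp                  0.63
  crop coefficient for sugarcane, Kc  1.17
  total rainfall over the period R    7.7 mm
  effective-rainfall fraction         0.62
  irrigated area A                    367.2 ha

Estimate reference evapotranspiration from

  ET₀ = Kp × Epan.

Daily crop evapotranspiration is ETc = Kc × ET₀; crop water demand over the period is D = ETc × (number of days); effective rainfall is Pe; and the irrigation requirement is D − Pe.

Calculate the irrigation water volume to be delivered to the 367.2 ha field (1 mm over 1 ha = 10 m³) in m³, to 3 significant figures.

1120000 m³

ET₀ = 0.63 × 13.5 = 8.5050 mm/d
ETc = Kc × ET₀ = 1.17 × 8.5050 = 9.9509 mm/d
Crop demand D = ETc × 31 d = 9.9509 × 31 = 308.478 mm
Pe = 0.62 × 7.7 = 4.774 mm
D − Pe = 308.478 − 4.774 = 303.704 mm
Volume = 303.704 mm × 367.2 ha × 10 = 1115201.1 m³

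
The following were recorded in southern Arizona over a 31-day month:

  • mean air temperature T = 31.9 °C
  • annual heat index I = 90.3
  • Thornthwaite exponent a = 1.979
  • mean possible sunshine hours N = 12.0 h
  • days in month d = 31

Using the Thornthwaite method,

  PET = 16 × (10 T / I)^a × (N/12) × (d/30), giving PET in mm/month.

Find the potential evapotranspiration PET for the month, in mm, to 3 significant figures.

201 mm

10T/I = 10 × 31.9 / 90.3 = 3.5327
(10T/I)^a = 3.5327^1.979 = 12.1536
Uncorrected PET = 16 × 12.1536 = 194.458 mm
Correction = (N/12)(d/30) = (12.0/12)(31/30) = 1.0333
PET = 194.458 × 1.0333 = 200.933 mm/month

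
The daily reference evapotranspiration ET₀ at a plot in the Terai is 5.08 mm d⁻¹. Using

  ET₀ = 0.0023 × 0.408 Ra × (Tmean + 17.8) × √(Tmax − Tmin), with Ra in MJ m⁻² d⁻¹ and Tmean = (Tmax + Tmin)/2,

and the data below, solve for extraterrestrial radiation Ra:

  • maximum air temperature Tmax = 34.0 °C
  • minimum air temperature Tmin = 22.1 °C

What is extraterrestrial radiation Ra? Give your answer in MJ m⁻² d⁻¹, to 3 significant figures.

34.2 MJ m⁻² d⁻¹

Tmean = (34.0+22.1)/2 = 28.05 °C; ΔT = 11.9
Ra = ET₀ / [0.0023 × 0.408 × (Tmean+17.8) × √ΔT]
   = 5.08 / (0.0023 × 0.408 × 45.85 × 3.4496) = 34.227 MJ m⁻² d⁻¹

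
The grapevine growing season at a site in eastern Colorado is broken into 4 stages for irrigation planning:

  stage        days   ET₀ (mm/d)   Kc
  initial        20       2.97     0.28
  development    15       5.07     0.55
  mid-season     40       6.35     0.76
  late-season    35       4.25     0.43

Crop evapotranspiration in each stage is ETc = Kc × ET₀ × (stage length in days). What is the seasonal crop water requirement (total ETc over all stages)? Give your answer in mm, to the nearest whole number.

315 mm

initial: 0.28 × 2.97 × 20 = 16.63 mm
development: 0.55 × 5.07 × 15 = 41.83 mm
mid-season: 0.76 × 6.35 × 40 = 193.04 mm
late-season: 0.43 × 4.25 × 35 = 63.96 mm
Seasonal total = 315.46 mm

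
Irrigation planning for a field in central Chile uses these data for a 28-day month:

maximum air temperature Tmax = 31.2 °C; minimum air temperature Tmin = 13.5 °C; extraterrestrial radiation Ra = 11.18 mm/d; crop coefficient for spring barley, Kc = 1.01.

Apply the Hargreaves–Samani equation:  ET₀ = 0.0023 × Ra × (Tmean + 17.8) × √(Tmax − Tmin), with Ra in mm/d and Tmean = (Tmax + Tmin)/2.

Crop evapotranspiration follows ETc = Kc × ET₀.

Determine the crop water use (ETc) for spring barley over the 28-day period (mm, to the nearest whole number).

123 mm

Tmean = (31.2 + 13.5)/2 = 22.35 °C
ET₀ = 0.0023 × 11.18 × (22.35 + 17.8) × √17.7 = 0.0023 × 11.18 × 40.15 × 4.2071 = 4.3435 mm/d
ETc = Kc × ET₀ = 1.01 × 4.3435 = 4.3869 mm/d
Over 28 days: 4.3869 × 28 = 122.833 mm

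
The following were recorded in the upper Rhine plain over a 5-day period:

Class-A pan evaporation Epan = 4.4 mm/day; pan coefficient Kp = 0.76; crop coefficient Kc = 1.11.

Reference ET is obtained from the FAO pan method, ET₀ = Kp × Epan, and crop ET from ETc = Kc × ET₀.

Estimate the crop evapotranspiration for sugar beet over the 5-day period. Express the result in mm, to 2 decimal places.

18.56 mm

ET₀ = 0.76 × 4.4 = 3.3440 mm/d
ETc = Kc × ET₀ = 1.11 × 3.3440 = 3.7118 mm/d
Over 5 days: 3.7118 × 5 = 18.559 mm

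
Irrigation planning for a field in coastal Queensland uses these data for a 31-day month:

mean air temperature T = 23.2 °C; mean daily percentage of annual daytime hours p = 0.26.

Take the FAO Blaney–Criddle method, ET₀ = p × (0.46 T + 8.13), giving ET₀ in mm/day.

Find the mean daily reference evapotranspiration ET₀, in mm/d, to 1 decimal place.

ET₀ = 0.26 × (0.46 × 23.2 + 8.13) = 0.26 × 18.802 = 4.8885 mm/d

4.9 mm/d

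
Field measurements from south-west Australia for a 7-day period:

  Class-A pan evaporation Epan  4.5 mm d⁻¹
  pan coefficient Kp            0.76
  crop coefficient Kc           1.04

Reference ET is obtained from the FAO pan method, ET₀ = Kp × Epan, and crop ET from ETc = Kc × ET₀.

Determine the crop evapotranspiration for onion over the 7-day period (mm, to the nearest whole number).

ET₀ = 0.76 × 4.5 = 3.4200 mm/d
ETc = Kc × ET₀ = 1.04 × 3.4200 = 3.5568 mm/d
Over 7 days: 3.5568 × 7 = 24.898 mm

25 mm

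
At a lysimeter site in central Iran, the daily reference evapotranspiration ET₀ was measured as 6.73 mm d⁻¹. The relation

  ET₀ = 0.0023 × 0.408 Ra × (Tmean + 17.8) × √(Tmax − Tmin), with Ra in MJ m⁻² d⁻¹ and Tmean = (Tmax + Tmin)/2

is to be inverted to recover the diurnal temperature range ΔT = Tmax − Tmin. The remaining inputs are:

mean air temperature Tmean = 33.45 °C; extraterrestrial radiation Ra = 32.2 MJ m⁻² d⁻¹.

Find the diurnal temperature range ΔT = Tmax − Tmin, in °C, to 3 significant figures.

√ΔT = ET₀ / [0.0023 × 0.408 × Ra × (Tmean+17.8)] = 6.73 / (0.0023 × 13.1376 × 51.25) = 4.3459
ΔT = 4.3459² = 18.887 °C

18.9 °C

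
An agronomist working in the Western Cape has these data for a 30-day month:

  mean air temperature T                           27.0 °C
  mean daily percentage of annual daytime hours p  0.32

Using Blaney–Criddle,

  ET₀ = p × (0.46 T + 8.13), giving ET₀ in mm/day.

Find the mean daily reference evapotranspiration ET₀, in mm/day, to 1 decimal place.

6.6 mm/day

ET₀ = 0.32 × (0.46 × 27.0 + 8.13) = 0.32 × 20.550 = 6.5760 mm/d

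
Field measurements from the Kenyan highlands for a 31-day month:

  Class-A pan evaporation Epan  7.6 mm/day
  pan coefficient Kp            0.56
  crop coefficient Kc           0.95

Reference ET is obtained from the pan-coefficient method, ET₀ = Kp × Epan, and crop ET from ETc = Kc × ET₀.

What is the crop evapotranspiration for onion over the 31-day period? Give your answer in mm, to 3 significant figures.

125 mm

ET₀ = 0.56 × 7.6 = 4.2560 mm/d
ETc = Kc × ET₀ = 0.95 × 4.2560 = 4.0432 mm/d
Over 31 days: 4.0432 × 31 = 125.339 mm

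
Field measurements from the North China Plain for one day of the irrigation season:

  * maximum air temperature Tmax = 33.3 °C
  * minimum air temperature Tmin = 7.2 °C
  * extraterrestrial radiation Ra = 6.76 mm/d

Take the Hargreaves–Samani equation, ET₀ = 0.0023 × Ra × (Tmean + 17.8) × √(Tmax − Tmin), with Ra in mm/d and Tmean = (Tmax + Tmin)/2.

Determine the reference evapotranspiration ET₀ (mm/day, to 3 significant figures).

3.02 mm/day

Tmean = (33.3 + 7.2)/2 = 20.25 °C
ET₀ = 0.0023 × 6.76 × (20.25 + 17.8) × √26.1 = 0.0023 × 6.76 × 38.05 × 5.1088 = 3.0224 mm/d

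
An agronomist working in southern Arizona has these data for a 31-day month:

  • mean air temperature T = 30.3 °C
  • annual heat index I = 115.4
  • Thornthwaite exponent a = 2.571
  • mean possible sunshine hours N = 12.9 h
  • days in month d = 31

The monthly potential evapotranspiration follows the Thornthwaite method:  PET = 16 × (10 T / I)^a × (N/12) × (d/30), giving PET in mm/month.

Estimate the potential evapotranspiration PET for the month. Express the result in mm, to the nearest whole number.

10T/I = 10 × 30.3 / 115.4 = 2.6256
(10T/I)^a = 2.6256^2.571 = 11.9629
Uncorrected PET = 16 × 11.9629 = 191.406 mm
Correction = (N/12)(d/30) = (12.9/12)(31/30) = 1.1108
PET = 191.406 × 1.1108 = 212.614 mm/month

213 mm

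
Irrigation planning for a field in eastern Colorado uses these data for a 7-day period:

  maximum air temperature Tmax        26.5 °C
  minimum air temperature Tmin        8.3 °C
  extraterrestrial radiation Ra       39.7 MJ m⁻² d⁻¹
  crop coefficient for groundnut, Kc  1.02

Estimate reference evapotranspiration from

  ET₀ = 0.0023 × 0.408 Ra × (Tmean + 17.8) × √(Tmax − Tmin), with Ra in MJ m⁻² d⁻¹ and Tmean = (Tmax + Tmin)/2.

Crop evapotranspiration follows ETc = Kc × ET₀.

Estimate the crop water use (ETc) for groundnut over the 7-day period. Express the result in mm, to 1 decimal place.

39.9 mm

Tmean = (26.5 + 8.3)/2 = 17.40 °C
0.408 Ra = 0.408 × 39.7 = 16.1976 mm/d equivalent
ET₀ = 0.0023 × 16.1976 × (17.40 + 17.8) × √18.2 = 0.0023 × 16.1976 × 35.20 × 4.2661 = 5.5944 mm/d
ETc = Kc × ET₀ = 1.02 × 5.5944 = 5.7063 mm/d
Over 7 days: 5.7063 × 7 = 39.944 mm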